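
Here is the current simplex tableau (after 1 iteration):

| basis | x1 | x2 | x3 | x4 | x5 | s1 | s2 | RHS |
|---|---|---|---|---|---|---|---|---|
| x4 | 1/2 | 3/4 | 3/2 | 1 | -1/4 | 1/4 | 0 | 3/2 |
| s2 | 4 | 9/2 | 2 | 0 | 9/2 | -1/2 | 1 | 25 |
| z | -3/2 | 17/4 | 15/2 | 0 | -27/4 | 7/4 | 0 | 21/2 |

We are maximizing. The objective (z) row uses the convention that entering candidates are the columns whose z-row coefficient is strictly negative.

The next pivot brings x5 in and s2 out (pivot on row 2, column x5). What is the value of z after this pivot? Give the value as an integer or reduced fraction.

Minimum ratio for x5: 25/(9/2) = 50/9.
z changes by −(z-row coeff of x5)·ratio = −(-27/4)·(50/9) = 75/2.
New z = 21/2 + (75/2) = 48.

48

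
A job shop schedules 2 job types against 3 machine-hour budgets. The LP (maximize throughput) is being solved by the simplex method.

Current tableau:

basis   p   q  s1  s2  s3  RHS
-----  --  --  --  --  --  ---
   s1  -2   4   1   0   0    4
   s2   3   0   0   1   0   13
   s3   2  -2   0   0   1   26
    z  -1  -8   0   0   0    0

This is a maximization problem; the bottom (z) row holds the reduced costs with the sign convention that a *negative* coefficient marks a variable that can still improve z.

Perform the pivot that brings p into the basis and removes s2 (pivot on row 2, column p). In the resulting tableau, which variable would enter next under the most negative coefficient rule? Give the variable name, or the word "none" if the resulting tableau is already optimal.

Pivot element 3. New z-row = old z-row − (-1)·(row 2/3).
Updated z-row coefficients: p: 0, q: -8, s1: 0, s2: 1/3, s3: 0.
The most negative is -8 in column q, so q would enter next.

q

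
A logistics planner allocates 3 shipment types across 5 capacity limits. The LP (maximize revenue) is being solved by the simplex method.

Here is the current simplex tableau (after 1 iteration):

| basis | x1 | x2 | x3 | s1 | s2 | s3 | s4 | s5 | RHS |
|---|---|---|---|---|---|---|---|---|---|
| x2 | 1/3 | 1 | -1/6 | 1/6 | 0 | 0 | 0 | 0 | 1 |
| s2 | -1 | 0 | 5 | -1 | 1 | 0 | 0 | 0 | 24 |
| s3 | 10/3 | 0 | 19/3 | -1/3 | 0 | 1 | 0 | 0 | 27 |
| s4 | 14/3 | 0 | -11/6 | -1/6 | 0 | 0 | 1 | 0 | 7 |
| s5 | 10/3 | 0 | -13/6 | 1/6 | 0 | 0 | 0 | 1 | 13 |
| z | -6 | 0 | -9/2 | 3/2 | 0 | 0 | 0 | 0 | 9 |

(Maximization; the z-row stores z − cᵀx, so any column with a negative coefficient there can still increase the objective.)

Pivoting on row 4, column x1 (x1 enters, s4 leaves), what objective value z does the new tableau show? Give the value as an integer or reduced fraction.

Minimum ratio for x1: 7/(14/3) = 3/2.
z changes by −(z-row coeff of x1)·ratio = −(-6)·(3/2) = 9.
New z = 9 + 9 = 18.

18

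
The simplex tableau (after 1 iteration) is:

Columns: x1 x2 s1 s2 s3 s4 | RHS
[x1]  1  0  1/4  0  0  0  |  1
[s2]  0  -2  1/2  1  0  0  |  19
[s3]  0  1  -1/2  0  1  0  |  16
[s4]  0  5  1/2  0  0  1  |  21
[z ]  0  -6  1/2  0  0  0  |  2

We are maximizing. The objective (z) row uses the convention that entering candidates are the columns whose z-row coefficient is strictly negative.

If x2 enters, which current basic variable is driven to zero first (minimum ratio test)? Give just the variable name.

s4

Ratios: row 1 (x1): entry 0 ≤ 0, skip; row 2 (s2): entry -2 ≤ 0, skip; row 3 (s3): 16/1 = 16; row 4 (s4): 21/5 = 21/5.
Minimum ratio 21/5 is in the s4 row, so s4 leaves.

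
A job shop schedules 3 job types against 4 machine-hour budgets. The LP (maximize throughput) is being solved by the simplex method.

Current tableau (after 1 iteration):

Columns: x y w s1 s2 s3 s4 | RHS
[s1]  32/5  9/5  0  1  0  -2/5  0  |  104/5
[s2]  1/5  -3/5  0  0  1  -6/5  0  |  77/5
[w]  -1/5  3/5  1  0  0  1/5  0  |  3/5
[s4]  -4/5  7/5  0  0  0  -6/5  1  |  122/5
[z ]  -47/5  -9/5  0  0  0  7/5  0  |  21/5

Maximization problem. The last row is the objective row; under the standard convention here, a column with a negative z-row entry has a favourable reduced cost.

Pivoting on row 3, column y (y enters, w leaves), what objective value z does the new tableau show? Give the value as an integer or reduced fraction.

Minimum ratio for y: (3/5)/(3/5) = 1.
z changes by −(z-row coeff of y)·ratio = −(-9/5)·1 = 9/5.
New z = 21/5 + (9/5) = 6.

6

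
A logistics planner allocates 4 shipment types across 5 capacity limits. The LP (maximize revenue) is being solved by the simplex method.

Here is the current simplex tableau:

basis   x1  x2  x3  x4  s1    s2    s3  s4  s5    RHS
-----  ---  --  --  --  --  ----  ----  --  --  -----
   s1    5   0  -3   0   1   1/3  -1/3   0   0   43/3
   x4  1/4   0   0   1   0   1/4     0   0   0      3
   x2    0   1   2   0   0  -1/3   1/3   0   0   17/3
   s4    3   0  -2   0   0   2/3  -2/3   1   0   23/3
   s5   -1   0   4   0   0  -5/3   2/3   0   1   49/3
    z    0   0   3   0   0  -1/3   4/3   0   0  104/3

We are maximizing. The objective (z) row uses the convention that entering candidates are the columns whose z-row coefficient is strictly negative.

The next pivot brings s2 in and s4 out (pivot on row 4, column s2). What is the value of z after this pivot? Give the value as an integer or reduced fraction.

Minimum ratio for s2: (23/3)/(2/3) = 23/2.
z changes by −(z-row coeff of s2)·ratio = −(-1/3)·(23/2) = 23/6.
New z = 104/3 + (23/6) = 77/2.

77/2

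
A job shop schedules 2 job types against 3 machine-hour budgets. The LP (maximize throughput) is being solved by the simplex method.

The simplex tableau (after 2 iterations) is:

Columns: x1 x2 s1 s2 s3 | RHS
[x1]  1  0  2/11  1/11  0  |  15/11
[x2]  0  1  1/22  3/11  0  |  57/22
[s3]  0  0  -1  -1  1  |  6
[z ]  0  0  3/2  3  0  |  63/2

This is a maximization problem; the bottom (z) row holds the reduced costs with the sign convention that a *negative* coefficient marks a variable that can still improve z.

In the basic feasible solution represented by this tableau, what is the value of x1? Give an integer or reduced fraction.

15/11

x1 is basic (row 1); its value is the RHS of that row: 15/11.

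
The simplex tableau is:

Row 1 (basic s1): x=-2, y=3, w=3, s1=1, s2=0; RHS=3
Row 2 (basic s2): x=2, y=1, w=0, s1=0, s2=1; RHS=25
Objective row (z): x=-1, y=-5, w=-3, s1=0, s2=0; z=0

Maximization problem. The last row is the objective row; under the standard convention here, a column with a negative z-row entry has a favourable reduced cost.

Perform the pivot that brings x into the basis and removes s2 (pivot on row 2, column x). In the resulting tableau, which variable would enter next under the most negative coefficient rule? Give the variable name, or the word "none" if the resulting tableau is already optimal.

y

Pivot element 2. New z-row = old z-row − (-1)·(row 2/2).
Updated z-row coefficients: x: 0, y: -9/2, w: -3, s1: 0, s2: 1/2.
The most negative is -9/2 in column y, so y would enter next.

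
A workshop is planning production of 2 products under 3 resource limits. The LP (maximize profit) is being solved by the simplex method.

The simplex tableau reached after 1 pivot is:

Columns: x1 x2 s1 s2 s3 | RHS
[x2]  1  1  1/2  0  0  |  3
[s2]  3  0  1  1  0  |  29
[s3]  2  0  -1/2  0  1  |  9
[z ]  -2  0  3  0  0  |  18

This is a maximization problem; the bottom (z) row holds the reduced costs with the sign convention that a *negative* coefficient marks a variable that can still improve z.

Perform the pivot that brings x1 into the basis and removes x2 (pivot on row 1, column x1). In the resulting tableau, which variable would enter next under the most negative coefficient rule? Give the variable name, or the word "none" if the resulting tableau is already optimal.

Pivot element 1. New z-row = old z-row − (-2)·(row 1/1).
Updated z-row coefficients: x1: 0, x2: 2, s1: 4, s2: 0, s3: 0.
No coefficient is strictly negative; the tableau after this pivot is optimal.

none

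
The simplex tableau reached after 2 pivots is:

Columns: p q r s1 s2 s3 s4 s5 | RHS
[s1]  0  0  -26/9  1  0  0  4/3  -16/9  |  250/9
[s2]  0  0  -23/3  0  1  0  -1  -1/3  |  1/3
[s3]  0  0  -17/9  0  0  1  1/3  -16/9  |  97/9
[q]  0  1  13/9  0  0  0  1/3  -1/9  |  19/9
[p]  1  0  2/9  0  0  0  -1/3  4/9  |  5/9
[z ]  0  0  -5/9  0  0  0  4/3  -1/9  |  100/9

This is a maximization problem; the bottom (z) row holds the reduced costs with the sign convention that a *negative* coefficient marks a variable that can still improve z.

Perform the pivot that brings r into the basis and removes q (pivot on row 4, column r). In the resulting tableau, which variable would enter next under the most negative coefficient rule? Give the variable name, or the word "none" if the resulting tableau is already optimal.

s5

Pivot element 13/9. New z-row = old z-row − (-5/9)·(row 4/(13/9)).
Updated z-row coefficients: p: 0, q: 5/13, r: 0, s1: 0, s2: 0, s3: 0, s4: 19/13, s5: -2/13.
The most negative is -2/13 in column s5, so s5 would enter next.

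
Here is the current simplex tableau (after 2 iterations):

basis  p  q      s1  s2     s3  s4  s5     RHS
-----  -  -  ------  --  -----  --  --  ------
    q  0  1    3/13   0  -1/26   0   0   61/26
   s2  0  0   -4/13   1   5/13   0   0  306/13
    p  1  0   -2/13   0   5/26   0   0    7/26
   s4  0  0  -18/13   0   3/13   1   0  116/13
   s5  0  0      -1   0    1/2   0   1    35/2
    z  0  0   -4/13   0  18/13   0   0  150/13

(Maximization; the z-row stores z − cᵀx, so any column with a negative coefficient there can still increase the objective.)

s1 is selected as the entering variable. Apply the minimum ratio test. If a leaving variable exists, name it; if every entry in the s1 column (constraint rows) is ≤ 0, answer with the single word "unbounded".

q

Ratios: row 1 (q): (61/26)/(3/13) = 61/6; row 2 (s2): entry -4/13 ≤ 0, skip; row 3 (p): entry -2/13 ≤ 0, skip; row 4 (s4): entry -18/13 ≤ 0, skip; row 5 (s5): entry -1 ≤ 0, skip.
Minimum ratio is in the q row, so q leaves.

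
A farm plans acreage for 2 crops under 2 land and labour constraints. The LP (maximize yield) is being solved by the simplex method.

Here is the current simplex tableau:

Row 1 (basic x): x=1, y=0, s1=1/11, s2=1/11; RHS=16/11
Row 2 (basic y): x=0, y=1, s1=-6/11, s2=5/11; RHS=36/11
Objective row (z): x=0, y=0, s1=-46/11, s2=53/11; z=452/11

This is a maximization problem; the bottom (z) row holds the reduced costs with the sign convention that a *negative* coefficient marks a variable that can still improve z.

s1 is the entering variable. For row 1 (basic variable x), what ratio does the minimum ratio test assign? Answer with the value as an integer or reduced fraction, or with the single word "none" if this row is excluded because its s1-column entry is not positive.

Ratio = RHS / (s1 entry) = (16/11) / (1/11) = 16.

16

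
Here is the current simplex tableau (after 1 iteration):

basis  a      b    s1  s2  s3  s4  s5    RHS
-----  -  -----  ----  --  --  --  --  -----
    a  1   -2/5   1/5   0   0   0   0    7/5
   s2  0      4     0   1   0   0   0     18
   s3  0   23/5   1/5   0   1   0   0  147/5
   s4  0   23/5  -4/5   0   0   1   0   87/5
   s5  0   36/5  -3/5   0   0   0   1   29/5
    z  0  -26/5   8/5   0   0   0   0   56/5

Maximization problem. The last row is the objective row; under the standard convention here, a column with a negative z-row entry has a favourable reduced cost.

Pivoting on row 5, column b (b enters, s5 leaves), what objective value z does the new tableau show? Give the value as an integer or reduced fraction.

Minimum ratio for b: (29/5)/(36/5) = 29/36.
z changes by −(z-row coeff of b)·ratio = −(-26/5)·(29/36) = 377/90.
New z = 56/5 + (377/90) = 277/18.

277/18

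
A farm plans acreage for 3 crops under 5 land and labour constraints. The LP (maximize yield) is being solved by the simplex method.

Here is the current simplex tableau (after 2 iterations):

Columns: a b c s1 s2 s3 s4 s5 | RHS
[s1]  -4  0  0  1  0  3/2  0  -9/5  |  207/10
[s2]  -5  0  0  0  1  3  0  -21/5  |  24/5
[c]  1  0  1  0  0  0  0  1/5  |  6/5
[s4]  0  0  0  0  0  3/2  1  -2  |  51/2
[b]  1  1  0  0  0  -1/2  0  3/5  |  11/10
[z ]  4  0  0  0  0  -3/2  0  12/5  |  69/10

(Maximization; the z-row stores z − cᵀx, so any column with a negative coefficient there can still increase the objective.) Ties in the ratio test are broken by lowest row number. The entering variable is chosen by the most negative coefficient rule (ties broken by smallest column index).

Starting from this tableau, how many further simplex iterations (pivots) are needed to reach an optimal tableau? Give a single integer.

1

pivot: s3 in, s2 out → z = 93/10
No improving column remains; optimal.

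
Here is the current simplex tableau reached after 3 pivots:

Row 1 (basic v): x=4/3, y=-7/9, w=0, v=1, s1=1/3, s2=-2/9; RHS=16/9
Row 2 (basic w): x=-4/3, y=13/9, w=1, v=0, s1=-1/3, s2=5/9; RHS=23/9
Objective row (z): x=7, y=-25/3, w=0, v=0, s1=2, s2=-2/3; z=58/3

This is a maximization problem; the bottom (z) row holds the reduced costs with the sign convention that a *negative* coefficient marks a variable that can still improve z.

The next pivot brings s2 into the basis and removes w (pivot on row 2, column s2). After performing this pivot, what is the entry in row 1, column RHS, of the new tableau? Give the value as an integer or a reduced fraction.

14/5

Pivot element is row 2, column s2: 5/9.
Normalize row 2: new (row 2, RHS) = (23/9)/(5/9) = 23/5.
row 1 ← row 1 − (-2/9)·(new row 2): 16/9 − (-2/9)·(23/5) = 14/5.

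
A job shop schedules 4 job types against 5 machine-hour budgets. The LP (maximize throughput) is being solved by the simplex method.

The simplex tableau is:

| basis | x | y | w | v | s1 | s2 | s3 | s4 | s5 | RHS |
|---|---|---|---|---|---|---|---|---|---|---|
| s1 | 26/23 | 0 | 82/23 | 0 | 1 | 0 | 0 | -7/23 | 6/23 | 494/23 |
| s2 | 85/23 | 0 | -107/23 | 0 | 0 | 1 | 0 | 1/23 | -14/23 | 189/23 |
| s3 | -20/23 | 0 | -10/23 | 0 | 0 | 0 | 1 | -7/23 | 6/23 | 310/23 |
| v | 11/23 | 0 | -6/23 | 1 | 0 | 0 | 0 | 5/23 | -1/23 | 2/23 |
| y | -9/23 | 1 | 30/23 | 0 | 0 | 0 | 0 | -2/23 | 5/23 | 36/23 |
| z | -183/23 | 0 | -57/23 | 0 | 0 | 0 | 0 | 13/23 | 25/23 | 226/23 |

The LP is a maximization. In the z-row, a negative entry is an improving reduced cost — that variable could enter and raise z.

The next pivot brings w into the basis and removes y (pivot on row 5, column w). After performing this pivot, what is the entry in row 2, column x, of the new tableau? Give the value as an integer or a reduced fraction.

23/10

Pivot element is row 5, column w: 30/23.
Normalize row 5: new (row 5, x) = (-9/23)/(30/23) = -3/10.
row 2 ← row 2 − (-107/23)·(new row 5): 85/23 − (-107/23)·(-3/10) = 23/10.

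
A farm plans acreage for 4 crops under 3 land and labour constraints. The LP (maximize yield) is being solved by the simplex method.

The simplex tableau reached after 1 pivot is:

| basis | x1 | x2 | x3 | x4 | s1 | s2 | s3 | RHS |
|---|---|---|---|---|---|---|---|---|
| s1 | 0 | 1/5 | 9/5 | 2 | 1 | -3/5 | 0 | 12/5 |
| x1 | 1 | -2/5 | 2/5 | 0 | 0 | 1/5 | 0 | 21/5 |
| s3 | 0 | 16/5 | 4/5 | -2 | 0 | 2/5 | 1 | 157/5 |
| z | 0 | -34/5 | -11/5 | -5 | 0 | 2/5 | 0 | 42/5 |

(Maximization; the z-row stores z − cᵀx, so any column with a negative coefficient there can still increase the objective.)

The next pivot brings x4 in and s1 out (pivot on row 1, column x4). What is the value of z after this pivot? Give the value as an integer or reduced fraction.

72/5

Minimum ratio for x4: (12/5)/2 = 6/5.
z changes by −(z-row coeff of x4)·ratio = −(-5)·(6/5) = 6.
New z = 42/5 + 6 = 72/5.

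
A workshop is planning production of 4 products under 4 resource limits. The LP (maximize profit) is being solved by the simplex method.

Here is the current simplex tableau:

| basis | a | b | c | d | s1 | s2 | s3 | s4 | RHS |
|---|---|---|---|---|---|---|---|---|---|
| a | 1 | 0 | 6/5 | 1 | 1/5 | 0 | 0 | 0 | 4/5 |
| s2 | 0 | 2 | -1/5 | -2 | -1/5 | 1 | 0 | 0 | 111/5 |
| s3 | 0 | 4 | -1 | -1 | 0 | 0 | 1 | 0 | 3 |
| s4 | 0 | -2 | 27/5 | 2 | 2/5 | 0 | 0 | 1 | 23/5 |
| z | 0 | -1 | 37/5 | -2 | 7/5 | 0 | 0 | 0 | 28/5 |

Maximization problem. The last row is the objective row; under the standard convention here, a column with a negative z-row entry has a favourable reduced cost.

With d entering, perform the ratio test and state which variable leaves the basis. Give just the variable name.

a

Ratios: row 1 (a): (4/5)/1 = 4/5; row 2 (s2): entry -2 ≤ 0, skip; row 3 (s3): entry -1 ≤ 0, skip; row 4 (s4): (23/5)/2 = 23/10.
Minimum ratio 4/5 is in the a row, so a leaves.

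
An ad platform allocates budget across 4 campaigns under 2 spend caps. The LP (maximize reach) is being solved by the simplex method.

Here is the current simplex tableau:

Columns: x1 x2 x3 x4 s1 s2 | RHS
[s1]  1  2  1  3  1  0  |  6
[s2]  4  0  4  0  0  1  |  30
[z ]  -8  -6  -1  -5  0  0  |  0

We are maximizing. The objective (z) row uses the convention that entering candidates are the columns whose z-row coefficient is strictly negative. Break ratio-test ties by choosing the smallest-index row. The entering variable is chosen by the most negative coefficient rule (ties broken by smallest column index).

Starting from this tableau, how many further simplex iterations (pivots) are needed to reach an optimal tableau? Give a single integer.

pivot: x1 in, s1 out → z = 48
No improving column remains; optimal.

1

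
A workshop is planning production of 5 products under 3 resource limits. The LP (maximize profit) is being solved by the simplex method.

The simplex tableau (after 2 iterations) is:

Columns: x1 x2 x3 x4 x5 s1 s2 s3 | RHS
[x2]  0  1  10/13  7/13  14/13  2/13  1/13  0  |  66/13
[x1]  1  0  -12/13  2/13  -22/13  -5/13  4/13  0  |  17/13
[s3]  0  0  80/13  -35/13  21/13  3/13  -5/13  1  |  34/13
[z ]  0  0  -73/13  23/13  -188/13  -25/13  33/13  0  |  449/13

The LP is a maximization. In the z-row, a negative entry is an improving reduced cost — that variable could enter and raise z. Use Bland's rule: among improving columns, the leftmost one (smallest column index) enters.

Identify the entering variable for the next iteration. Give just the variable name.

Objective-row coefficients: x1: 0, x2: 0, x3: -73/13, x4: 23/13, x5: -188/13, s1: -25/13, s2: 33/13, s3: 0.
Improving columns: x3, x5, s1. Bland's rule picks the smallest column index → x3.

x3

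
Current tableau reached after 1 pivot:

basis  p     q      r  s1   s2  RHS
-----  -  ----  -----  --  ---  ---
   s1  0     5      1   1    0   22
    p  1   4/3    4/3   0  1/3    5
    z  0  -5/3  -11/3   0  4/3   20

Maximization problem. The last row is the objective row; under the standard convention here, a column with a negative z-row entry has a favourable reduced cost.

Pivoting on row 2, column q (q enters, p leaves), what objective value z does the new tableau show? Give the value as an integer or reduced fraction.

Minimum ratio for q: 5/(4/3) = 15/4.
z changes by −(z-row coeff of q)·ratio = −(-5/3)·(15/4) = 25/4.
New z = 20 + (25/4) = 105/4.

105/4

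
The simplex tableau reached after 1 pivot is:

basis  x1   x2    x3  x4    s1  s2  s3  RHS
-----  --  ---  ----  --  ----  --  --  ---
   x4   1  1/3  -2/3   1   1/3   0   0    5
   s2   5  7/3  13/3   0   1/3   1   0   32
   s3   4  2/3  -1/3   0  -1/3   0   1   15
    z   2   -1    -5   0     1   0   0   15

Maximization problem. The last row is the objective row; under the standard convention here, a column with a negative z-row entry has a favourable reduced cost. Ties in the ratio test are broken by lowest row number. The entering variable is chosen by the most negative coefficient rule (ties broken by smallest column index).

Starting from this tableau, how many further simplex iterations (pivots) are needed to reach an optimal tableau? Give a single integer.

1

pivot: x3 in, s2 out → z = 675/13
No improving column remains; optimal.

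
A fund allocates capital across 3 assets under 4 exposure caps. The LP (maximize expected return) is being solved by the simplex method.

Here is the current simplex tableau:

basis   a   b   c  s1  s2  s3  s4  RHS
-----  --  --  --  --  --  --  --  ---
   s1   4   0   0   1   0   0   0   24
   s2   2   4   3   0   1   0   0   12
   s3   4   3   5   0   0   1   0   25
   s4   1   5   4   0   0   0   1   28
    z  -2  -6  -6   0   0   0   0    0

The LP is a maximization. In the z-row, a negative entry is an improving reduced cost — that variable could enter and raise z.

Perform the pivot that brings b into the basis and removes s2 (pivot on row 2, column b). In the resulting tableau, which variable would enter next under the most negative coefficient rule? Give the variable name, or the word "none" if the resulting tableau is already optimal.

Pivot element 4. New z-row = old z-row − (-6)·(row 2/4).
Updated z-row coefficients: a: 1, b: 0, c: -3/2, s1: 0, s2: 3/2, s3: 0, s4: 0.
The most negative is -3/2 in column c, so c would enter next.

c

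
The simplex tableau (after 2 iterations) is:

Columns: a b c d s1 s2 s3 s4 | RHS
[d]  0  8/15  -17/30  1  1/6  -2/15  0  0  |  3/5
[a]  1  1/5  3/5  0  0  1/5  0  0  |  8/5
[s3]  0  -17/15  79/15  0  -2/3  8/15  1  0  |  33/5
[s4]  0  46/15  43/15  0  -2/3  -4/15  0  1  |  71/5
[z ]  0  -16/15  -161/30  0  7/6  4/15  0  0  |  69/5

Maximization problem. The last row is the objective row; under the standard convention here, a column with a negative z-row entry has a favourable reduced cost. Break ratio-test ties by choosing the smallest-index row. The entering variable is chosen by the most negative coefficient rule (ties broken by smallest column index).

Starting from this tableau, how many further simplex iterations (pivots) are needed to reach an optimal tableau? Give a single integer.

pivot: c in, s3 out → z = 3243/158
pivot: b in, a out → z = 105/4
No improving column remains; optimal.

2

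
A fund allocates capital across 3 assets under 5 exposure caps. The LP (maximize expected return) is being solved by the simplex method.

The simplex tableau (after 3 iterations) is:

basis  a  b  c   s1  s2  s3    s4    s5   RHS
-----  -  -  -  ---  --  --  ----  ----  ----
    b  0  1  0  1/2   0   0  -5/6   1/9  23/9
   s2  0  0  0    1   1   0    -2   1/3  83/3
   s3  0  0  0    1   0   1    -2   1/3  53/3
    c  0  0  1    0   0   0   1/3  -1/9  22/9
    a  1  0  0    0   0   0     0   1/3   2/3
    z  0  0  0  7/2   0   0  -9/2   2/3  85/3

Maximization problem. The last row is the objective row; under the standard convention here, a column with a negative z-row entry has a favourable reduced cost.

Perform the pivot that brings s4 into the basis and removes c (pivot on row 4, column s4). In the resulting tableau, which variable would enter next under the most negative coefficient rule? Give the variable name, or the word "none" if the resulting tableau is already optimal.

s5

Pivot element 1/3. New z-row = old z-row − (-9/2)·(row 4/(1/3)).
Updated z-row coefficients: a: 0, b: 0, c: 27/2, s1: 7/2, s2: 0, s3: 0, s4: 0, s5: -5/6.
The most negative is -5/6 in column s5, so s5 would enter next.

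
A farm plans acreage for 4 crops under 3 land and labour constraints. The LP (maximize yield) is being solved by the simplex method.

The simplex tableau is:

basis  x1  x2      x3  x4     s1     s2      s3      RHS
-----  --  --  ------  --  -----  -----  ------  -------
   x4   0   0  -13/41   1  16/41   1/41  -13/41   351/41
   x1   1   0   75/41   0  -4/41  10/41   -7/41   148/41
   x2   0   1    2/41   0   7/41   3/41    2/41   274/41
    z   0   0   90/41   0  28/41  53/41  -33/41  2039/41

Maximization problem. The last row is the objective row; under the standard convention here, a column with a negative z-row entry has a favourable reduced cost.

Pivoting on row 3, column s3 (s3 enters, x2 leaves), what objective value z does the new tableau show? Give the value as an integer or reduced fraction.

160

Minimum ratio for s3: (274/41)/(2/41) = 137.
z changes by −(z-row coeff of s3)·ratio = −(-33/41)·137 = 4521/41.
New z = 2039/41 + (4521/41) = 160.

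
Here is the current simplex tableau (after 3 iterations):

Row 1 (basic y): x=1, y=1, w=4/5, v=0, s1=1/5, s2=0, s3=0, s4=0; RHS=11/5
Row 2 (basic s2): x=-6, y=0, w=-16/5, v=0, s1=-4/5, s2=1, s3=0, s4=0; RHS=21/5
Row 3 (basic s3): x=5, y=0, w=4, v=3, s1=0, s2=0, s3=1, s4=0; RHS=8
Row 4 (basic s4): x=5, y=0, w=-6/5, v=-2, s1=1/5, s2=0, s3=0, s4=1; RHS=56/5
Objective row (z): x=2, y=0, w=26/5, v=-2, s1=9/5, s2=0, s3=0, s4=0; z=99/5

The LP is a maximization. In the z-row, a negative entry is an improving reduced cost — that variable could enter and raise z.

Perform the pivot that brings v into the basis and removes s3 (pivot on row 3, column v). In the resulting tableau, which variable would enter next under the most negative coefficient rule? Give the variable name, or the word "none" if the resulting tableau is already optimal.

none

Pivot element 3. New z-row = old z-row − (-2)·(row 3/3).
Updated z-row coefficients: x: 16/3, y: 0, w: 118/15, v: 0, s1: 9/5, s2: 0, s3: 2/3, s4: 0.
No coefficient is strictly negative; the tableau after this pivot is optimal.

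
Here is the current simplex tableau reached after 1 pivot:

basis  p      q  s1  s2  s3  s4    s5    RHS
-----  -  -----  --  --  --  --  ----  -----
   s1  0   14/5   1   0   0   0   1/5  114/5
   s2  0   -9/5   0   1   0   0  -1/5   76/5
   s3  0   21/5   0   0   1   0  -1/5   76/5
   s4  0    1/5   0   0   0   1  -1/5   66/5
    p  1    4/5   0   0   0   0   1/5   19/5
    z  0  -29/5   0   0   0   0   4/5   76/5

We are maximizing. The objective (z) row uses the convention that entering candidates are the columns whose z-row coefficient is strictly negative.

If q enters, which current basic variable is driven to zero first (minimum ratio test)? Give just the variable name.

s3

Ratios: row 1 (s1): (114/5)/(14/5) = 57/7; row 2 (s2): entry -9/5 ≤ 0, skip; row 3 (s3): (76/5)/(21/5) = 76/21; row 4 (s4): (66/5)/(1/5) = 66; row 5 (p): (19/5)/(4/5) = 19/4.
Minimum ratio 76/21 is in the s3 row, so s3 leaves.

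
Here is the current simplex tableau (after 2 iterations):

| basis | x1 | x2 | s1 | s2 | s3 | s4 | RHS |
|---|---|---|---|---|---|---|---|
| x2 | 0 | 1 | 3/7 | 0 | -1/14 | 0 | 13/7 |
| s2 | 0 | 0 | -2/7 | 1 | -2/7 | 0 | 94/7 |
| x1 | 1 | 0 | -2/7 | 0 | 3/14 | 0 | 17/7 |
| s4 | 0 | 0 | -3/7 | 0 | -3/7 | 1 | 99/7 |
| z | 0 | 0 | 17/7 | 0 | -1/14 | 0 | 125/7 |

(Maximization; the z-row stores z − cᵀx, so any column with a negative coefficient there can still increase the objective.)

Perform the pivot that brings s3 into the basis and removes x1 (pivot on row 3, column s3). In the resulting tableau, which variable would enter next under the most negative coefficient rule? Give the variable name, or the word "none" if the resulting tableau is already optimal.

none

Pivot element 3/14. New z-row = old z-row − (-1/14)·(row 3/(3/14)).
Updated z-row coefficients: x1: 1/3, x2: 0, s1: 7/3, s2: 0, s3: 0, s4: 0.
No coefficient is strictly negative; the tableau after this pivot is optimal.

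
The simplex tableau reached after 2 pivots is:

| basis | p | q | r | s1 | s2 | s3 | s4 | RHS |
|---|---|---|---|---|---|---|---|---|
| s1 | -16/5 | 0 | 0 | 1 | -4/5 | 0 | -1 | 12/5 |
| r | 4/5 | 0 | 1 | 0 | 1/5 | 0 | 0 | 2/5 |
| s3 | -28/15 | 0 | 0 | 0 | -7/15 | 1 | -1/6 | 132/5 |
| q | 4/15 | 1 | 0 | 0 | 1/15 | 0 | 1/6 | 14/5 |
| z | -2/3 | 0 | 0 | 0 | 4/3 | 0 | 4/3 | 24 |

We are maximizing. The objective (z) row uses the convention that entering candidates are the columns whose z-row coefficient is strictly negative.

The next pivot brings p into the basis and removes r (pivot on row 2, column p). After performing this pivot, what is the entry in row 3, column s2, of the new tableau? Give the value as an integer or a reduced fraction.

0

Pivot element is row 2, column p: 4/5.
Normalize row 2: new (row 2, s2) = (1/5)/(4/5) = 1/4.
row 3 ← row 3 − (-28/15)·(new row 2): -7/15 − (-28/15)·(1/4) = 0.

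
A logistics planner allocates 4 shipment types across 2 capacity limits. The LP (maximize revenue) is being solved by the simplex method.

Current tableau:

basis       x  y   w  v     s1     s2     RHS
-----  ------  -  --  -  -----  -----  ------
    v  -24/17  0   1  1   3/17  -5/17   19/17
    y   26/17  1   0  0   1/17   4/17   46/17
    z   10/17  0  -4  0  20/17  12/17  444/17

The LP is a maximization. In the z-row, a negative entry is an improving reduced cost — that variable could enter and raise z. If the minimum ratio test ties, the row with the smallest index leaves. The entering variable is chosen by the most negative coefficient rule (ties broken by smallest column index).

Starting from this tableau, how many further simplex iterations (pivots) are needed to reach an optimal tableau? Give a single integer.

pivot: w in, v out → z = 520/17
pivot: x in, y out → z = 514/13
No improving column remains; optimal.

2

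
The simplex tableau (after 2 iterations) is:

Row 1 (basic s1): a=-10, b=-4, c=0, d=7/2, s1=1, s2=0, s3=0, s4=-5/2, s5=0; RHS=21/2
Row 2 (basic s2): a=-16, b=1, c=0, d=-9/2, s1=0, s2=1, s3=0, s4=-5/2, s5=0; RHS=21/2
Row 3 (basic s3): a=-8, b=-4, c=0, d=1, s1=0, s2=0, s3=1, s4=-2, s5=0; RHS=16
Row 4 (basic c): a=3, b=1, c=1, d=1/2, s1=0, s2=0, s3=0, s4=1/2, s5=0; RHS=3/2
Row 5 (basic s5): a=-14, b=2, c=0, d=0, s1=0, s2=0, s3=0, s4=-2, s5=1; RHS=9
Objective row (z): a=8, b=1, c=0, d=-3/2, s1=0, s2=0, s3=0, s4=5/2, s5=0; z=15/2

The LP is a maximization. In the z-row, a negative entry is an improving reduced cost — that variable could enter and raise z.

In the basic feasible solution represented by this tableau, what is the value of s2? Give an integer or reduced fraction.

21/2

s2 is basic (row 2); its value is the RHS of that row: 21/2.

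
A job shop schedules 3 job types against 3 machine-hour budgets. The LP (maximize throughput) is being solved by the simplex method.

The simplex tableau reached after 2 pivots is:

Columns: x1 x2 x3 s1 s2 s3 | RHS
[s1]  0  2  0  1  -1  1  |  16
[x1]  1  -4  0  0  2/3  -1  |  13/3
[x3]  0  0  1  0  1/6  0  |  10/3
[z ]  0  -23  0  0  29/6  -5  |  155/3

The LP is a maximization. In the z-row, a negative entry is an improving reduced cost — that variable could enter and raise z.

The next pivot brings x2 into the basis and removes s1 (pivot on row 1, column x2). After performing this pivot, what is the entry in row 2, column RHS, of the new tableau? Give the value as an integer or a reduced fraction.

Pivot element is row 1, column x2: 2.
Normalize row 1: new (row 1, RHS) = 16/2 = 8.
row 2 ← row 2 − (-4)·(new row 1): 13/3 − (-4)·8 = 109/3.

109/3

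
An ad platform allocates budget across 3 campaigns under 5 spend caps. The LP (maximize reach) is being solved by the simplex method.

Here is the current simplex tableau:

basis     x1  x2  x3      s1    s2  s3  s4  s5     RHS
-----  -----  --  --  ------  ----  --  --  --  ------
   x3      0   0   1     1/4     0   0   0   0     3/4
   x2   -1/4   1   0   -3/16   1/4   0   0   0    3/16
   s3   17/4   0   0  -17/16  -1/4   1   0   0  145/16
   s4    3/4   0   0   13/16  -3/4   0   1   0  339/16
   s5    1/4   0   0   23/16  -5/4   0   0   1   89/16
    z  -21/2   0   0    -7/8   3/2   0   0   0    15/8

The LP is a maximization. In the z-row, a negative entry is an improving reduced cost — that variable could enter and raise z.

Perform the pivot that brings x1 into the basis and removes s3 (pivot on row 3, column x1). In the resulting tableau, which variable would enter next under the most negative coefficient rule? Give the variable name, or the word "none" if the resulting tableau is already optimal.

s1

Pivot element 17/4. New z-row = old z-row − (-21/2)·(row 3/(17/4)).
Updated z-row coefficients: x1: 0, x2: 0, x3: 0, s1: -7/2, s2: 15/17, s3: 42/17, s4: 0, s5: 0.
The most negative is -7/2 in column s1, so s1 would enter next.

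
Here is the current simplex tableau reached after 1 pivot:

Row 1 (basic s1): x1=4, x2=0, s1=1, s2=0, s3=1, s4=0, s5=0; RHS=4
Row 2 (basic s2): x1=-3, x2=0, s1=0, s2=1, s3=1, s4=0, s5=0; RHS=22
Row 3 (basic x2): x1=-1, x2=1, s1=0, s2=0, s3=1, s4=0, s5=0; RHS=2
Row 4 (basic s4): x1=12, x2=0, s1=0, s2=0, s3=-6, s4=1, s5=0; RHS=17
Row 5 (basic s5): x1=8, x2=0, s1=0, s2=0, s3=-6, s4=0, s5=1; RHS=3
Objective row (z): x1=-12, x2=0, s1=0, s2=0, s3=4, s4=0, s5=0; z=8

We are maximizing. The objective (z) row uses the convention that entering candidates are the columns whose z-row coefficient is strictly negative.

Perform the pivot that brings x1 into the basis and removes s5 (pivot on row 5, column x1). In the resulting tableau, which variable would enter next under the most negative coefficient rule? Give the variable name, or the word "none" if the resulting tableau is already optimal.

s3

Pivot element 8. New z-row = old z-row − (-12)·(row 5/8).
Updated z-row coefficients: x1: 0, x2: 0, s1: 0, s2: 0, s3: -5, s4: 0, s5: 3/2.
The most negative is -5 in column s3, so s3 would enter next.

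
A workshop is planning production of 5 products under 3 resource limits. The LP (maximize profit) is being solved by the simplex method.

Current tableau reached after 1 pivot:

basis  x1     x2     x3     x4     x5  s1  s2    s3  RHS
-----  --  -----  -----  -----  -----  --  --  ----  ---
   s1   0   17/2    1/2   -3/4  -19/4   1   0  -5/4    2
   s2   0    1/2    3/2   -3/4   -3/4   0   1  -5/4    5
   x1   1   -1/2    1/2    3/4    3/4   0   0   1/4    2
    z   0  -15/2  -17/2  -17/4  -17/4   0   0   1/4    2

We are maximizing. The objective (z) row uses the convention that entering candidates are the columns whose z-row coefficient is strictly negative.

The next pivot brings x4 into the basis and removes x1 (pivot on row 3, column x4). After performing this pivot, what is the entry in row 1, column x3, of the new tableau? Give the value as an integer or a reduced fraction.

Pivot element is row 3, column x4: 3/4.
Normalize row 3: new (row 3, x3) = (1/2)/(3/4) = 2/3.
row 1 ← row 1 − (-3/4)·(new row 3): 1/2 − (-3/4)·(2/3) = 1.

1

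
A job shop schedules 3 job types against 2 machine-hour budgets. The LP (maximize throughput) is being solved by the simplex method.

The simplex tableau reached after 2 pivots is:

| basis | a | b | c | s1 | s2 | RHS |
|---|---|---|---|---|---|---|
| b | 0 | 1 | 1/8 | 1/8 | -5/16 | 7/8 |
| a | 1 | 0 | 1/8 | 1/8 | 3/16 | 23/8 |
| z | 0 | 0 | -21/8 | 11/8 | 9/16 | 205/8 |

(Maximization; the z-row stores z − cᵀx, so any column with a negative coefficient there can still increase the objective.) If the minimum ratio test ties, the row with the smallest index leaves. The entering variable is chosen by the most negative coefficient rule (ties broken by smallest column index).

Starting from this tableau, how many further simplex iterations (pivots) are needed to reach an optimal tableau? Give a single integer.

pivot: c in, b out → z = 44
pivot: s2 in, a out → z = 68
No improving column remains; optimal.

2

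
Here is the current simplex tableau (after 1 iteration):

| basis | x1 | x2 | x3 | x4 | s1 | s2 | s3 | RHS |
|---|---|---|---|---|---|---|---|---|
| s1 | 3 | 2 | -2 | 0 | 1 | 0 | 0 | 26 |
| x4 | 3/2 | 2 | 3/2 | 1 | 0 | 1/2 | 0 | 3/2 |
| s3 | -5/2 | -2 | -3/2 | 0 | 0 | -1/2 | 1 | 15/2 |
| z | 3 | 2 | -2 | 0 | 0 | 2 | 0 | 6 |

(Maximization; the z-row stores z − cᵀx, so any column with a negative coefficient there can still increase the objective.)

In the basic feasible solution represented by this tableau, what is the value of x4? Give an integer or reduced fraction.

x4 is basic (row 2); its value is the RHS of that row: 3/2.

3/2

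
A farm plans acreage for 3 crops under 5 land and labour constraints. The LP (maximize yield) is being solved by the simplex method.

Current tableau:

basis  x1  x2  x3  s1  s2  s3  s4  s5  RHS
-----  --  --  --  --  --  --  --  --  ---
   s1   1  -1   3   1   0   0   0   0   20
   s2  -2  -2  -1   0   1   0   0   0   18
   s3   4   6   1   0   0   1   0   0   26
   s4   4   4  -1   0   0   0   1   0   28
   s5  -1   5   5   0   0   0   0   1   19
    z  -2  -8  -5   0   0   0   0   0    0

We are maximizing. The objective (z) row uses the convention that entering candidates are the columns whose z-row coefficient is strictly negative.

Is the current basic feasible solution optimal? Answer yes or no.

Column x1 has objective-row coefficient -2, which is negative; an improving pivot exists, so not yet optimal.

no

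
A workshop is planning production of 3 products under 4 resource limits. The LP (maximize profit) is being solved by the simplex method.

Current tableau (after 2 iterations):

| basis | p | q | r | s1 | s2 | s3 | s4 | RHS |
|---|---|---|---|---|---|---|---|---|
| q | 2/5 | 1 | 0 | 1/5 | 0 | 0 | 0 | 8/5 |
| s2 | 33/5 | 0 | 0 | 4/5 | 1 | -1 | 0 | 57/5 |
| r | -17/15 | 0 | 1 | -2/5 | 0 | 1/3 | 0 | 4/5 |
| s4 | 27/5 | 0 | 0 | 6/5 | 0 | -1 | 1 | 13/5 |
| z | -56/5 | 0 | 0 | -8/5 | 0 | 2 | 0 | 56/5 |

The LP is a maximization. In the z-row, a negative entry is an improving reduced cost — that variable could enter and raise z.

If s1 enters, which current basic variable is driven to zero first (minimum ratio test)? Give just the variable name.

s4

Ratios: row 1 (q): (8/5)/(1/5) = 8; row 2 (s2): (57/5)/(4/5) = 57/4; row 3 (r): entry -2/5 ≤ 0, skip; row 4 (s4): (13/5)/(6/5) = 13/6.
Minimum ratio 13/6 is in the s4 row, so s4 leaves.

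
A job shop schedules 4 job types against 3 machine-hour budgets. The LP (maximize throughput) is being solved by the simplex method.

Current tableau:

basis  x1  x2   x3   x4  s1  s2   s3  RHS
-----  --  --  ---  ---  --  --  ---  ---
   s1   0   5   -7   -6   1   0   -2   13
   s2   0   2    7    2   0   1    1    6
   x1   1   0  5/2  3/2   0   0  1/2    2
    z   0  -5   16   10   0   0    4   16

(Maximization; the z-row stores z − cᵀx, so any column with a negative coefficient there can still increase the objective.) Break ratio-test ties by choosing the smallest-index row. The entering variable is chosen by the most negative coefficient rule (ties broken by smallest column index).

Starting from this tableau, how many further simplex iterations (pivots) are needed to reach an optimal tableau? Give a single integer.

pivot: x2 in, s1 out → z = 29
No improving column remains; optimal.

1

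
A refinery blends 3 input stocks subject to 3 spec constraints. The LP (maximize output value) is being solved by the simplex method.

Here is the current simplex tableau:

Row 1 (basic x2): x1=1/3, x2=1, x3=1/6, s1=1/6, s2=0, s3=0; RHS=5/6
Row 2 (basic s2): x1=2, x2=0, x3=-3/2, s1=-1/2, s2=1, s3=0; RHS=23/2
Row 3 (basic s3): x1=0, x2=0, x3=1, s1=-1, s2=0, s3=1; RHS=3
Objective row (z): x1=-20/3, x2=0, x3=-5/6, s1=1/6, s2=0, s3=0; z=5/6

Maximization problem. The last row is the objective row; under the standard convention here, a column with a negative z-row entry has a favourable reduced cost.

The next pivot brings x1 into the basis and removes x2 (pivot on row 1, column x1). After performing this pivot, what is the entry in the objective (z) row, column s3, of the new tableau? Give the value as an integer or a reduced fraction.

Pivot element is row 1, column x1: 1/3.
Normalize row 1: new (row 1, s3) = 0/(1/3) = 0.
z-row ← z-row − (-20/3)·(new row 1): 0 − (-20/3)·0 = 0.

0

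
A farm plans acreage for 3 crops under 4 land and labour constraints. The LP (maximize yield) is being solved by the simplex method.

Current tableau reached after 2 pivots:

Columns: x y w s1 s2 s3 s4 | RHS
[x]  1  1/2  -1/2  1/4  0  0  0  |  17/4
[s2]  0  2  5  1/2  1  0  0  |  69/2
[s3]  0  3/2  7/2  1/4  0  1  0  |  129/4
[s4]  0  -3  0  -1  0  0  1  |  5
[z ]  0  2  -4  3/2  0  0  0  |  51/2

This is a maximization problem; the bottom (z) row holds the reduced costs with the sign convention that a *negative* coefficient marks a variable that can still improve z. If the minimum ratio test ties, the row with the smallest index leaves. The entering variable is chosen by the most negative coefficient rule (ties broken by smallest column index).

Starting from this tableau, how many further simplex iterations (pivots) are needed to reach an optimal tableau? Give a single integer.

1

pivot: w in, s2 out → z = 531/10
No improving column remains; optimal.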